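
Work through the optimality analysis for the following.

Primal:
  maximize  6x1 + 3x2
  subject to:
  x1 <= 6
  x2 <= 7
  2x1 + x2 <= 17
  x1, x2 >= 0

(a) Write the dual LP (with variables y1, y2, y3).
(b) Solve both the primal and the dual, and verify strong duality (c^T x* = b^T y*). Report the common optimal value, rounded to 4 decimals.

The standard primal-dual pair for 'max c^T x s.t. A x <= b, x >= 0' is:
  Dual:  min b^T y  s.t.  A^T y >= c,  y >= 0.

So the dual LP is:
  minimize  6y1 + 7y2 + 17y3
  subject to:
    y1 + 2y3 >= 6
    y2 + y3 >= 3
    y1, y2, y3 >= 0

Solving the primal: x* = (5, 7).
  primal value c^T x* = 51.
Solving the dual: y* = (0, 0, 3).
  dual value b^T y* = 51.
Strong duality: c^T x* = b^T y*. Confirmed.

51


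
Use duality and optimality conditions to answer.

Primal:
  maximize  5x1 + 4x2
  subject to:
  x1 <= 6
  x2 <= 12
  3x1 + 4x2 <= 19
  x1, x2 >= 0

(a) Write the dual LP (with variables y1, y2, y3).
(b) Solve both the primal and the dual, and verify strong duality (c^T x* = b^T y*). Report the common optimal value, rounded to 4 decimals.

The standard primal-dual pair for 'max c^T x s.t. A x <= b, x >= 0' is:
  Dual:  min b^T y  s.t.  A^T y >= c,  y >= 0.

So the dual LP is:
  minimize  6y1 + 12y2 + 19y3
  subject to:
    y1 + 3y3 >= 5
    y2 + 4y3 >= 4
    y1, y2, y3 >= 0

Solving the primal: x* = (6, 0.25).
  primal value c^T x* = 31.
Solving the dual: y* = (2, 0, 1).
  dual value b^T y* = 31.
Strong duality: c^T x* = b^T y*. Confirmed.

31


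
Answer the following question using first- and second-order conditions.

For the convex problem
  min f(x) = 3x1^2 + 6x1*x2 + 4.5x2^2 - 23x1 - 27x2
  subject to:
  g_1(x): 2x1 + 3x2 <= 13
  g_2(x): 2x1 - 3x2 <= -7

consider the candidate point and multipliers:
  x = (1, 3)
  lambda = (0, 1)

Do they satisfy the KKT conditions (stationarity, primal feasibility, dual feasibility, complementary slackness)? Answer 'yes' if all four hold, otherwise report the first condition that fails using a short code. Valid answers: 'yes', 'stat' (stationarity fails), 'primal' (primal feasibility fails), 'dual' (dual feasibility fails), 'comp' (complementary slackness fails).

Gradient of f: grad f(x) = Q x + c = (1, 6)
Constraint values g_i(x) = a_i^T x - b_i:
  g_1((1, 3)) = -2
  g_2((1, 3)) = 0
Stationarity residual: grad f(x) + sum_i lambda_i a_i = (3, 3)
  -> stationarity FAILS
Primal feasibility (all g_i <= 0): OK
Dual feasibility (all lambda_i >= 0): OK
Complementary slackness (lambda_i * g_i(x) = 0 for all i): OK

Verdict: the first failing condition is stationarity -> stat.

stat


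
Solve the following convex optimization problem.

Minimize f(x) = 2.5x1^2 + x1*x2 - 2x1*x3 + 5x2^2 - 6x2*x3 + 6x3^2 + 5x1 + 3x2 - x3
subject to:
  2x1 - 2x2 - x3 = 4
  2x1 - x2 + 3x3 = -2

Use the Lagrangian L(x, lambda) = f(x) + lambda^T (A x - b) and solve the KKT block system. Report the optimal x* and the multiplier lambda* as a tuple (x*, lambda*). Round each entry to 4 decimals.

Form the Lagrangian:
  L(x, lambda) = (1/2) x^T Q x + c^T x + lambda^T (A x - b)
Stationarity (grad_x L = 0): Q x + c + A^T lambda = 0.
Primal feasibility: A x = b.

This gives the KKT block system:
  [ Q   A^T ] [ x     ]   [-c ]
  [ A    0  ] [ lambda ] = [ b ]

Solving the linear system:
  x*      = (-0.0967, -1.5391, -1.1152)
  lambda* = (-3.1918, 0.5878)
  f(x*)   = 4.9787

x* = (-0.0967, -1.5391, -1.1152), lambda* = (-3.1918, 0.5878)


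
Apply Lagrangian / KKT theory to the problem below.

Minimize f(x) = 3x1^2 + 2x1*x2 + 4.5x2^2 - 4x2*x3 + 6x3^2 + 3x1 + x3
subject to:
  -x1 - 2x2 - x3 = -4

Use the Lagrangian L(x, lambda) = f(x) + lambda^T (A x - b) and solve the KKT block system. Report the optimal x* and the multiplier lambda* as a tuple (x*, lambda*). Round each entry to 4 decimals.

Form the Lagrangian:
  L(x, lambda) = (1/2) x^T Q x + c^T x + lambda^T (A x - b)
Stationarity (grad_x L = 0): Q x + c + A^T lambda = 0.
Primal feasibility: A x = b.

This gives the KKT block system:
  [ Q   A^T ] [ x     ]   [-c ]
  [ A    0  ] [ lambda ] = [ b ]

Solving the linear system:
  x*      = (-0.1498, 1.6232, 0.9034)
  lambda* = (5.3478)
  f(x*)   = 10.9227

x* = (-0.1498, 1.6232, 0.9034), lambda* = (5.3478)


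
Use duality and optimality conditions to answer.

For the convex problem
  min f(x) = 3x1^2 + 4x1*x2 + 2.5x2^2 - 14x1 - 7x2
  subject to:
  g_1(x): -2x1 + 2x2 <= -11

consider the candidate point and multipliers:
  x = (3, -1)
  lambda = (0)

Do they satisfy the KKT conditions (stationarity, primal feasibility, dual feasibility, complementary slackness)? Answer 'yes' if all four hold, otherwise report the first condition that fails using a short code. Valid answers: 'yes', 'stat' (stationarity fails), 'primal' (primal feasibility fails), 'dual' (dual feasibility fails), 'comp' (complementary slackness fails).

Gradient of f: grad f(x) = Q x + c = (0, 0)
Constraint values g_i(x) = a_i^T x - b_i:
  g_1((3, -1)) = 3
Stationarity residual: grad f(x) + sum_i lambda_i a_i = (0, 0)
  -> stationarity OK
Primal feasibility (all g_i <= 0): FAILS
Dual feasibility (all lambda_i >= 0): OK
Complementary slackness (lambda_i * g_i(x) = 0 for all i): OK

Verdict: the first failing condition is primal_feasibility -> primal.

primal


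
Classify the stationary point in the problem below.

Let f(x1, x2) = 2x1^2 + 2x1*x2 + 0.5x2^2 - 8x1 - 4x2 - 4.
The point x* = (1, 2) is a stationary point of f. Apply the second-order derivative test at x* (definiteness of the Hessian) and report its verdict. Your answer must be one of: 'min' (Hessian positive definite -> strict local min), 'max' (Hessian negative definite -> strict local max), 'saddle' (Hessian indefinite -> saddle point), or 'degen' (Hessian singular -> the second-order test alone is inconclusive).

Compute the Hessian H = grad^2 f:
  H = [[4, 2], [2, 1]]
Verify stationarity: grad f(x*) = H x* + g = (0, 0).
Eigenvalues of H: 0, 5.
H has a zero eigenvalue (singular; positive semidefinite but not definite), so H is neither positive definite, negative definite, nor indefinite. The second-order test alone is inconclusive -> degen.
(Indeed, f is constant along the null direction of H through x*, so x* is not a strict local extremum.)

degen


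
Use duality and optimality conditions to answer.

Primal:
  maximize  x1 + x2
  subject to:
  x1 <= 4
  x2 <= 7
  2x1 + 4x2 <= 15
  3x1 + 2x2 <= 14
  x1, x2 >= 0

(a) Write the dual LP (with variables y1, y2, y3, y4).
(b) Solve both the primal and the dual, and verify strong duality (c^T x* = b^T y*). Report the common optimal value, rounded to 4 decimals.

The standard primal-dual pair for 'max c^T x s.t. A x <= b, x >= 0' is:
  Dual:  min b^T y  s.t.  A^T y >= c,  y >= 0.

So the dual LP is:
  minimize  4y1 + 7y2 + 15y3 + 14y4
  subject to:
    y1 + 2y3 + 3y4 >= 1
    y2 + 4y3 + 2y4 >= 1
    y1, y2, y3, y4 >= 0

Solving the primal: x* = (3.25, 2.125).
  primal value c^T x* = 5.375.
Solving the dual: y* = (0, 0, 0.125, 0.25).
  dual value b^T y* = 5.375.
Strong duality: c^T x* = b^T y*. Confirmed.

5.375


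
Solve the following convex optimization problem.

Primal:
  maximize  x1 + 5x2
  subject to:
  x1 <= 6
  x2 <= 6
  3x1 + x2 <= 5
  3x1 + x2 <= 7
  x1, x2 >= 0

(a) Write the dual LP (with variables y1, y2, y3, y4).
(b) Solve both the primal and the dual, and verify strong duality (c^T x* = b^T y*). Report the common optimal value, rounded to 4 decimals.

The standard primal-dual pair for 'max c^T x s.t. A x <= b, x >= 0' is:
  Dual:  min b^T y  s.t.  A^T y >= c,  y >= 0.

So the dual LP is:
  minimize  6y1 + 6y2 + 5y3 + 7y4
  subject to:
    y1 + 3y3 + 3y4 >= 1
    y2 + y3 + y4 >= 5
    y1, y2, y3, y4 >= 0

Solving the primal: x* = (0, 5).
  primal value c^T x* = 25.
Solving the dual: y* = (0, 0, 5, 0).
  dual value b^T y* = 25.
Strong duality: c^T x* = b^T y*. Confirmed.

25


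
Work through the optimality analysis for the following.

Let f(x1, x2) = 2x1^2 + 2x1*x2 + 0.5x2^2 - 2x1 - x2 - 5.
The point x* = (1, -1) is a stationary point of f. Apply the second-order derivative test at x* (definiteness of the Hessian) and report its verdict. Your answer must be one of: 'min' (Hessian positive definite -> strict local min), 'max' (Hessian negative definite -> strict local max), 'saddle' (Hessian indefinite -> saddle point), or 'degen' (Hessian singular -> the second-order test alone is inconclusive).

Compute the Hessian H = grad^2 f:
  H = [[4, 2], [2, 1]]
Verify stationarity: grad f(x*) = H x* + g = (0, 0).
Eigenvalues of H: 0, 5.
H has a zero eigenvalue (singular; positive semidefinite but not definite), so H is neither positive definite, negative definite, nor indefinite. The second-order test alone is inconclusive -> degen.
(Indeed, f is constant along the null direction of H through x*, so x* is not a strict local extremum.)

degen


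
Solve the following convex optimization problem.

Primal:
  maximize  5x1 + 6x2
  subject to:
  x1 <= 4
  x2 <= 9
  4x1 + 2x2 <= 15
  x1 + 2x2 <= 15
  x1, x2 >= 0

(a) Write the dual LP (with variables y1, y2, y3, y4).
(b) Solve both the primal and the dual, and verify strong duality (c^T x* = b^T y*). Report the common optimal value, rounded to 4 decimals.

The standard primal-dual pair for 'max c^T x s.t. A x <= b, x >= 0' is:
  Dual:  min b^T y  s.t.  A^T y >= c,  y >= 0.

So the dual LP is:
  minimize  4y1 + 9y2 + 15y3 + 15y4
  subject to:
    y1 + 4y3 + y4 >= 5
    y2 + 2y3 + 2y4 >= 6
    y1, y2, y3, y4 >= 0

Solving the primal: x* = (0, 7.5).
  primal value c^T x* = 45.
Solving the dual: y* = (0, 0, 0.6667, 2.3333).
  dual value b^T y* = 45.
Strong duality: c^T x* = b^T y*. Confirmed.

45


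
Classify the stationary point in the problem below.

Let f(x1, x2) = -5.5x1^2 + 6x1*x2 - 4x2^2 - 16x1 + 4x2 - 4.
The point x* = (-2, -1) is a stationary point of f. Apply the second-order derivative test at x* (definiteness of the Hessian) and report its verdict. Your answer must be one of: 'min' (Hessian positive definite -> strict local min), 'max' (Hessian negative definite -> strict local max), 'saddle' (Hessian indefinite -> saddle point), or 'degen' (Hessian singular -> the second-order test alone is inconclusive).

Compute the Hessian H = grad^2 f:
  H = [[-11, 6], [6, -8]]
Verify stationarity: grad f(x*) = H x* + g = (0, 0).
Eigenvalues of H: -15.6847, -3.3153.
Both eigenvalues < 0, so H is negative definite -> x* is a strict local max.

max


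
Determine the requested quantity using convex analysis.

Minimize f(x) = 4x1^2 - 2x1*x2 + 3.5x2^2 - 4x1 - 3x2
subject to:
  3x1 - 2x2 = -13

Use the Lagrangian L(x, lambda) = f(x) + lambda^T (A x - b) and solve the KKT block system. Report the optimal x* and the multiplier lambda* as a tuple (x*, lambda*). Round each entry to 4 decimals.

Form the Lagrangian:
  L(x, lambda) = (1/2) x^T Q x + c^T x + lambda^T (A x - b)
Stationarity (grad_x L = 0): Q x + c + A^T lambda = 0.
Primal feasibility: A x = b.

This gives the KKT block system:
  [ Q   A^T ] [ x     ]   [-c ]
  [ A    0  ] [ lambda ] = [ b ]

Solving the linear system:
  x*      = (-2.6338, 2.5493)
  lambda* = (10.0563)
  f(x*)   = 66.8099

x* = (-2.6338, 2.5493), lambda* = (10.0563)


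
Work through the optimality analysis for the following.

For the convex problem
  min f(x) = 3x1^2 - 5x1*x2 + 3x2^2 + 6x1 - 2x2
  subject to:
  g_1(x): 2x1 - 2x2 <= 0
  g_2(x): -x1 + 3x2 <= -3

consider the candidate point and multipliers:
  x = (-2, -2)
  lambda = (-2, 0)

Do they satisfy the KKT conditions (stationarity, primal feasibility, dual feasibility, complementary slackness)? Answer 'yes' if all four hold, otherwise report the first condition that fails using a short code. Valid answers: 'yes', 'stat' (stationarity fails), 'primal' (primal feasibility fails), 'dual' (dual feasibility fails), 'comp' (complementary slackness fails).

Gradient of f: grad f(x) = Q x + c = (4, -4)
Constraint values g_i(x) = a_i^T x - b_i:
  g_1((-2, -2)) = 0
  g_2((-2, -2)) = -1
Stationarity residual: grad f(x) + sum_i lambda_i a_i = (0, 0)
  -> stationarity OK
Primal feasibility (all g_i <= 0): OK
Dual feasibility (all lambda_i >= 0): FAILS
Complementary slackness (lambda_i * g_i(x) = 0 for all i): OK

Verdict: the first failing condition is dual_feasibility -> dual.

dual


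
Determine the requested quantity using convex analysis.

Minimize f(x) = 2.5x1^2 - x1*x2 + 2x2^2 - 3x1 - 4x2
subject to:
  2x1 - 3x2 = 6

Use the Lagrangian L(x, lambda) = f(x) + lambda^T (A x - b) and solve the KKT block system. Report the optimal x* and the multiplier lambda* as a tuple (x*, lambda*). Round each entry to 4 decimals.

Form the Lagrangian:
  L(x, lambda) = (1/2) x^T Q x + c^T x + lambda^T (A x - b)
Stationarity (grad_x L = 0): Q x + c + A^T lambda = 0.
Primal feasibility: A x = b.

This gives the KKT block system:
  [ Q   A^T ] [ x     ]   [-c ]
  [ A    0  ] [ lambda ] = [ b ]

Solving the linear system:
  x*      = (1.6531, -0.898)
  lambda* = (-3.0816)
  f(x*)   = 8.5612

x* = (1.6531, -0.898), lambda* = (-3.0816)


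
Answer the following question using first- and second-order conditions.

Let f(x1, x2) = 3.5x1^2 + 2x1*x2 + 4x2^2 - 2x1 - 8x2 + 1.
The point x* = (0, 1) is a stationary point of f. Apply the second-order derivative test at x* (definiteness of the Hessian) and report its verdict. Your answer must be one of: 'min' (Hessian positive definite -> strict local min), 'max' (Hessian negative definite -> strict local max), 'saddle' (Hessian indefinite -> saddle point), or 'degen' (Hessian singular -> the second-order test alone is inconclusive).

Compute the Hessian H = grad^2 f:
  H = [[7, 2], [2, 8]]
Verify stationarity: grad f(x*) = H x* + g = (0, 0).
Eigenvalues of H: 5.4384, 9.5616.
Both eigenvalues > 0, so H is positive definite -> x* is a strict local min.

min


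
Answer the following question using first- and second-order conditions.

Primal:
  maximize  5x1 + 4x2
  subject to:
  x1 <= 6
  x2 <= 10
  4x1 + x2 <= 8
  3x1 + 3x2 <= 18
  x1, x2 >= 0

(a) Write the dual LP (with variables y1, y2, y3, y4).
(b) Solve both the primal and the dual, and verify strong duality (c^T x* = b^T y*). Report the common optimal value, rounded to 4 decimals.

The standard primal-dual pair for 'max c^T x s.t. A x <= b, x >= 0' is:
  Dual:  min b^T y  s.t.  A^T y >= c,  y >= 0.

So the dual LP is:
  minimize  6y1 + 10y2 + 8y3 + 18y4
  subject to:
    y1 + 4y3 + 3y4 >= 5
    y2 + y3 + 3y4 >= 4
    y1, y2, y3, y4 >= 0

Solving the primal: x* = (0.6667, 5.3333).
  primal value c^T x* = 24.6667.
Solving the dual: y* = (0, 0, 0.3333, 1.2222).
  dual value b^T y* = 24.6667.
Strong duality: c^T x* = b^T y*. Confirmed.

24.6667


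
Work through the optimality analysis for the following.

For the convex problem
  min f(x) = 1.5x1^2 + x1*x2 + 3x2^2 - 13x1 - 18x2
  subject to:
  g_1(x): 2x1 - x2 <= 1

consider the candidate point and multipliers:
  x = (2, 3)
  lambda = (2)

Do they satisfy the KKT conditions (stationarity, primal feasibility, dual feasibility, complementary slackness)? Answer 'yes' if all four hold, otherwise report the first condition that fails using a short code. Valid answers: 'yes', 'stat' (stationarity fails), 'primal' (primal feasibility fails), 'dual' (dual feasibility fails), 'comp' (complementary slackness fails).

Gradient of f: grad f(x) = Q x + c = (-4, 2)
Constraint values g_i(x) = a_i^T x - b_i:
  g_1((2, 3)) = 0
Stationarity residual: grad f(x) + sum_i lambda_i a_i = (0, 0)
  -> stationarity OK
Primal feasibility (all g_i <= 0): OK
Dual feasibility (all lambda_i >= 0): OK
Complementary slackness (lambda_i * g_i(x) = 0 for all i): OK

Verdict: yes, KKT holds.

yes


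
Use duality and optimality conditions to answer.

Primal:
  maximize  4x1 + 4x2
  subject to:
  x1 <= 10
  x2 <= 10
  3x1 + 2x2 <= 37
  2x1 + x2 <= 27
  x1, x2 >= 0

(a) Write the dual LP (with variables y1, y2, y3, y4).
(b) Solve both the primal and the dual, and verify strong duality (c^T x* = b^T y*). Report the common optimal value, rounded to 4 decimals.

The standard primal-dual pair for 'max c^T x s.t. A x <= b, x >= 0' is:
  Dual:  min b^T y  s.t.  A^T y >= c,  y >= 0.

So the dual LP is:
  minimize  10y1 + 10y2 + 37y3 + 27y4
  subject to:
    y1 + 3y3 + 2y4 >= 4
    y2 + 2y3 + y4 >= 4
    y1, y2, y3, y4 >= 0

Solving the primal: x* = (5.6667, 10).
  primal value c^T x* = 62.6667.
Solving the dual: y* = (0, 1.3333, 1.3333, 0).
  dual value b^T y* = 62.6667.
Strong duality: c^T x* = b^T y*. Confirmed.

62.6667


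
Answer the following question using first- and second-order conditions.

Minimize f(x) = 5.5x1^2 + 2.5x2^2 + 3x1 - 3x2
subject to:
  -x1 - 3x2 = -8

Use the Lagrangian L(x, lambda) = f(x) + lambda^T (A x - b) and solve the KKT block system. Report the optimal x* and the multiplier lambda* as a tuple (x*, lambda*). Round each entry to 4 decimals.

Form the Lagrangian:
  L(x, lambda) = (1/2) x^T Q x + c^T x + lambda^T (A x - b)
Stationarity (grad_x L = 0): Q x + c + A^T lambda = 0.
Primal feasibility: A x = b.

This gives the KKT block system:
  [ Q   A^T ] [ x     ]   [-c ]
  [ A    0  ] [ lambda ] = [ b ]

Solving the linear system:
  x*      = (0.0385, 2.6538)
  lambda* = (3.4231)
  f(x*)   = 9.7692

x* = (0.0385, 2.6538), lambda* = (3.4231)


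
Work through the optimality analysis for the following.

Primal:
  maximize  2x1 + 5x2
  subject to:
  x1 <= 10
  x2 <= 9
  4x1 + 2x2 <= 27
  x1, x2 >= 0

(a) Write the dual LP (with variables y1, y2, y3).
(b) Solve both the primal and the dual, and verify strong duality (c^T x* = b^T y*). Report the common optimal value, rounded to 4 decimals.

The standard primal-dual pair for 'max c^T x s.t. A x <= b, x >= 0' is:
  Dual:  min b^T y  s.t.  A^T y >= c,  y >= 0.

So the dual LP is:
  minimize  10y1 + 9y2 + 27y3
  subject to:
    y1 + 4y3 >= 2
    y2 + 2y3 >= 5
    y1, y2, y3 >= 0

Solving the primal: x* = (2.25, 9).
  primal value c^T x* = 49.5.
Solving the dual: y* = (0, 4, 0.5).
  dual value b^T y* = 49.5.
Strong duality: c^T x* = b^T y*. Confirmed.

49.5


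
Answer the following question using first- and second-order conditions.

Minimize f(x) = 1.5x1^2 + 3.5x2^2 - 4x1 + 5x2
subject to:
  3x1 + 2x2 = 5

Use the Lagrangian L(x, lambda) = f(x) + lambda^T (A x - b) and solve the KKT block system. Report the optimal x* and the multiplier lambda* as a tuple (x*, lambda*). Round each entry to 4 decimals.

Form the Lagrangian:
  L(x, lambda) = (1/2) x^T Q x + c^T x + lambda^T (A x - b)
Stationarity (grad_x L = 0): Q x + c + A^T lambda = 0.
Primal feasibility: A x = b.

This gives the KKT block system:
  [ Q   A^T ] [ x     ]   [-c ]
  [ A    0  ] [ lambda ] = [ b ]

Solving the linear system:
  x*      = (2.0133, -0.52)
  lambda* = (-0.68)
  f(x*)   = -3.6267

x* = (2.0133, -0.52), lambda* = (-0.68)


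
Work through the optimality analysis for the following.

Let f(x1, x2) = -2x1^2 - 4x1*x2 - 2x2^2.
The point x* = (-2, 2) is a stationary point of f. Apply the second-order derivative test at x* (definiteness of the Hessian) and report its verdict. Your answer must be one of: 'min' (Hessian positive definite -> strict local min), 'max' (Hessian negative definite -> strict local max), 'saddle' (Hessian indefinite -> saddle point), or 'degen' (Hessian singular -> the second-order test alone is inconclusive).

Compute the Hessian H = grad^2 f:
  H = [[-4, -4], [-4, -4]]
Verify stationarity: grad f(x*) = H x* + g = (0, 0).
Eigenvalues of H: -8, 0.
H has a zero eigenvalue (singular; negative semidefinite but not definite), so H is neither positive definite, negative definite, nor indefinite. The second-order test alone is inconclusive -> degen.
(Indeed, f is constant along the null direction of H through x*, so x* is not a strict local extremum.)

degen


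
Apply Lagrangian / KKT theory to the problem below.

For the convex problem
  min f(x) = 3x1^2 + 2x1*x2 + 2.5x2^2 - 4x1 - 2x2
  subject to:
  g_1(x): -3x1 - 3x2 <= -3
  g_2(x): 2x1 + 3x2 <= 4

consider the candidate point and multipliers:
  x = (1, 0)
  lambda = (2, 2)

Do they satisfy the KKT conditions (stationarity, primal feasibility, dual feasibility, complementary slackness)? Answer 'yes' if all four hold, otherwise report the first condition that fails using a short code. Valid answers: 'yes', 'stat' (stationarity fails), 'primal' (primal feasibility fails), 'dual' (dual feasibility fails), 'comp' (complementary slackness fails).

Gradient of f: grad f(x) = Q x + c = (2, 0)
Constraint values g_i(x) = a_i^T x - b_i:
  g_1((1, 0)) = 0
  g_2((1, 0)) = -2
Stationarity residual: grad f(x) + sum_i lambda_i a_i = (0, 0)
  -> stationarity OK
Primal feasibility (all g_i <= 0): OK
Dual feasibility (all lambda_i >= 0): OK
Complementary slackness (lambda_i * g_i(x) = 0 for all i): FAILS

Verdict: the first failing condition is complementary_slackness -> comp.

comp


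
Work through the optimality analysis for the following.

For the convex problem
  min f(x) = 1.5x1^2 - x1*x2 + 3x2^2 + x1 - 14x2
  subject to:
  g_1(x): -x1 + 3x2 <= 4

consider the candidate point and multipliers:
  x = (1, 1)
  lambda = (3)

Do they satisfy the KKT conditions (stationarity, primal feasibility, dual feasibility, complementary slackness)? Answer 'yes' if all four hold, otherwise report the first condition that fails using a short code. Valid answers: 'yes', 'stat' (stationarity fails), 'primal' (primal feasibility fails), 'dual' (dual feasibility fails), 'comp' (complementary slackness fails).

Gradient of f: grad f(x) = Q x + c = (3, -9)
Constraint values g_i(x) = a_i^T x - b_i:
  g_1((1, 1)) = -2
Stationarity residual: grad f(x) + sum_i lambda_i a_i = (0, 0)
  -> stationarity OK
Primal feasibility (all g_i <= 0): OK
Dual feasibility (all lambda_i >= 0): OK
Complementary slackness (lambda_i * g_i(x) = 0 for all i): FAILS

Verdict: the first failing condition is complementary_slackness -> comp.

comp


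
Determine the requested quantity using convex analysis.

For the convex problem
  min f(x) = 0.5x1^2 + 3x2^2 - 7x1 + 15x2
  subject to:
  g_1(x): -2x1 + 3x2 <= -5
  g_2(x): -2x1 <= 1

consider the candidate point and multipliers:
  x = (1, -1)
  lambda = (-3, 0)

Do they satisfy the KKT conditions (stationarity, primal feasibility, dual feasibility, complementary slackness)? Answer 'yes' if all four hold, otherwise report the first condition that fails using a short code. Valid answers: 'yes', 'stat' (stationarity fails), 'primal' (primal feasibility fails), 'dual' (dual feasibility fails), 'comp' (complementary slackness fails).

Gradient of f: grad f(x) = Q x + c = (-6, 9)
Constraint values g_i(x) = a_i^T x - b_i:
  g_1((1, -1)) = 0
  g_2((1, -1)) = -3
Stationarity residual: grad f(x) + sum_i lambda_i a_i = (0, 0)
  -> stationarity OK
Primal feasibility (all g_i <= 0): OK
Dual feasibility (all lambda_i >= 0): FAILS
Complementary slackness (lambda_i * g_i(x) = 0 for all i): OK

Verdict: the first failing condition is dual_feasibility -> dual.

dual


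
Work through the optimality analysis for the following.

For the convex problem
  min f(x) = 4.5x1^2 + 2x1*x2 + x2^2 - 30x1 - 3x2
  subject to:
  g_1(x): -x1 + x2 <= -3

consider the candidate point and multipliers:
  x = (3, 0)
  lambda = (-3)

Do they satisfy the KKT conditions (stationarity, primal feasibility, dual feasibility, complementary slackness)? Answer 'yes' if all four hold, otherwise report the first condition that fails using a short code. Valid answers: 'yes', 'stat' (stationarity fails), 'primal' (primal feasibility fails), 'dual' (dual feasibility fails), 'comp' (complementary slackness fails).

Gradient of f: grad f(x) = Q x + c = (-3, 3)
Constraint values g_i(x) = a_i^T x - b_i:
  g_1((3, 0)) = 0
Stationarity residual: grad f(x) + sum_i lambda_i a_i = (0, 0)
  -> stationarity OK
Primal feasibility (all g_i <= 0): OK
Dual feasibility (all lambda_i >= 0): FAILS
Complementary slackness (lambda_i * g_i(x) = 0 for all i): OK

Verdict: the first failing condition is dual_feasibility -> dual.

dual


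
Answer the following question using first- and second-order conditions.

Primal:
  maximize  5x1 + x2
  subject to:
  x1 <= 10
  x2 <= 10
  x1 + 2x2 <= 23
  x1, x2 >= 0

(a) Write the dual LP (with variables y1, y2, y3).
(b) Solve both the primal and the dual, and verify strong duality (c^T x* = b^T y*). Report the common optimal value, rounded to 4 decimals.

The standard primal-dual pair for 'max c^T x s.t. A x <= b, x >= 0' is:
  Dual:  min b^T y  s.t.  A^T y >= c,  y >= 0.

So the dual LP is:
  minimize  10y1 + 10y2 + 23y3
  subject to:
    y1 + y3 >= 5
    y2 + 2y3 >= 1
    y1, y2, y3 >= 0

Solving the primal: x* = (10, 6.5).
  primal value c^T x* = 56.5.
Solving the dual: y* = (4.5, 0, 0.5).
  dual value b^T y* = 56.5.
Strong duality: c^T x* = b^T y*. Confirmed.

56.5


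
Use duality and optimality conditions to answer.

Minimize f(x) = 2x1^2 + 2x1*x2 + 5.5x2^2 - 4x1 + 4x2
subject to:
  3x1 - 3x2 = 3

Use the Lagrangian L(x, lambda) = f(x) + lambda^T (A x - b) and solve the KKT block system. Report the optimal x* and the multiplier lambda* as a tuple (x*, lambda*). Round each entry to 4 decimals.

Form the Lagrangian:
  L(x, lambda) = (1/2) x^T Q x + c^T x + lambda^T (A x - b)
Stationarity (grad_x L = 0): Q x + c + A^T lambda = 0.
Primal feasibility: A x = b.

This gives the KKT block system:
  [ Q   A^T ] [ x     ]   [-c ]
  [ A    0  ] [ lambda ] = [ b ]

Solving the linear system:
  x*      = (0.6842, -0.3158)
  lambda* = (0.6316)
  f(x*)   = -2.9474

x* = (0.6842, -0.3158), lambda* = (0.6316)


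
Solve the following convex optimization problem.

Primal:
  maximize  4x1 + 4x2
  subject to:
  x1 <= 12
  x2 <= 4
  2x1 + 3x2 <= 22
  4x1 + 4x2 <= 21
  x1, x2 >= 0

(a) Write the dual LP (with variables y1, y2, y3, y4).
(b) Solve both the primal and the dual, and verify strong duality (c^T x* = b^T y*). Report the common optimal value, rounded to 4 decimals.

The standard primal-dual pair for 'max c^T x s.t. A x <= b, x >= 0' is:
  Dual:  min b^T y  s.t.  A^T y >= c,  y >= 0.

So the dual LP is:
  minimize  12y1 + 4y2 + 22y3 + 21y4
  subject to:
    y1 + 2y3 + 4y4 >= 4
    y2 + 3y3 + 4y4 >= 4
    y1, y2, y3, y4 >= 0

Solving the primal: x* = (5.25, 0).
  primal value c^T x* = 21.
Solving the dual: y* = (0, 0, 0, 1).
  dual value b^T y* = 21.
Strong duality: c^T x* = b^T y*. Confirmed.

21


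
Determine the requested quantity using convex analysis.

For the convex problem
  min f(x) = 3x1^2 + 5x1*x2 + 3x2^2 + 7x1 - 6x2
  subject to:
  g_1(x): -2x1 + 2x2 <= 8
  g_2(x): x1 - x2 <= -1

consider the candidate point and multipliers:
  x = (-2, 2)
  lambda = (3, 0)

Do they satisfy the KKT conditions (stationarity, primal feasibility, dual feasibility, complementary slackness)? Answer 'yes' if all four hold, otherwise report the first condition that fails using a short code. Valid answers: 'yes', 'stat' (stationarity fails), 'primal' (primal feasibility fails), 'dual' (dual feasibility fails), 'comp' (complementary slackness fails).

Gradient of f: grad f(x) = Q x + c = (5, -4)
Constraint values g_i(x) = a_i^T x - b_i:
  g_1((-2, 2)) = 0
  g_2((-2, 2)) = -3
Stationarity residual: grad f(x) + sum_i lambda_i a_i = (-1, 2)
  -> stationarity FAILS
Primal feasibility (all g_i <= 0): OK
Dual feasibility (all lambda_i >= 0): OK
Complementary slackness (lambda_i * g_i(x) = 0 for all i): OK

Verdict: the first failing condition is stationarity -> stat.

stat


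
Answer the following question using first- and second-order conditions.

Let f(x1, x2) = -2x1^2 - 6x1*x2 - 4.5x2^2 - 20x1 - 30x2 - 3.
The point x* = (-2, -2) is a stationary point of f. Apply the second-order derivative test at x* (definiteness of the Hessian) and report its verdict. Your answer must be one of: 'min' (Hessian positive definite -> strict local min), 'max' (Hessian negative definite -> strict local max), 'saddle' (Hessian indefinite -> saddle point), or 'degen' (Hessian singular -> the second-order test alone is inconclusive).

Compute the Hessian H = grad^2 f:
  H = [[-4, -6], [-6, -9]]
Verify stationarity: grad f(x*) = H x* + g = (0, 0).
Eigenvalues of H: -13, 0.
H has a zero eigenvalue (singular; negative semidefinite but not definite), so H is neither positive definite, negative definite, nor indefinite. The second-order test alone is inconclusive -> degen.
(Indeed, f is constant along the null direction of H through x*, so x* is not a strict local extremum.)

degen


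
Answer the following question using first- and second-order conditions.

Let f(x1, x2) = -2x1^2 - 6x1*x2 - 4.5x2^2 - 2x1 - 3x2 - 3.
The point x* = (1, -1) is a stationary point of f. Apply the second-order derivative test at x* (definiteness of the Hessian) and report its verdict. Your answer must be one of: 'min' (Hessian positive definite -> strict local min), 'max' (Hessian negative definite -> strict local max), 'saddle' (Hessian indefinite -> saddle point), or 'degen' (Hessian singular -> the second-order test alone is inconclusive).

Compute the Hessian H = grad^2 f:
  H = [[-4, -6], [-6, -9]]
Verify stationarity: grad f(x*) = H x* + g = (0, 0).
Eigenvalues of H: -13, 0.
H has a zero eigenvalue (singular; negative semidefinite but not definite), so H is neither positive definite, negative definite, nor indefinite. The second-order test alone is inconclusive -> degen.
(Indeed, f is constant along the null direction of H through x*, so x* is not a strict local extremum.)

degen


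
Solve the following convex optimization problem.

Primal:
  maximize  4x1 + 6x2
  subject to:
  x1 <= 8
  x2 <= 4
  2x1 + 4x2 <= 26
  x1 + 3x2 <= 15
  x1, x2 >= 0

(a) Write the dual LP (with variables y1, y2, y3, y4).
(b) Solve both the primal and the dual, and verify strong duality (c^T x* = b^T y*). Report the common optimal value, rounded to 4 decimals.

The standard primal-dual pair for 'max c^T x s.t. A x <= b, x >= 0' is:
  Dual:  min b^T y  s.t.  A^T y >= c,  y >= 0.

So the dual LP is:
  minimize  8y1 + 4y2 + 26y3 + 15y4
  subject to:
    y1 + 2y3 + y4 >= 4
    y2 + 4y3 + 3y4 >= 6
    y1, y2, y3, y4 >= 0

Solving the primal: x* = (8, 2.3333).
  primal value c^T x* = 46.
Solving the dual: y* = (2, 0, 0, 2).
  dual value b^T y* = 46.
Strong duality: c^T x* = b^T y*. Confirmed.

46


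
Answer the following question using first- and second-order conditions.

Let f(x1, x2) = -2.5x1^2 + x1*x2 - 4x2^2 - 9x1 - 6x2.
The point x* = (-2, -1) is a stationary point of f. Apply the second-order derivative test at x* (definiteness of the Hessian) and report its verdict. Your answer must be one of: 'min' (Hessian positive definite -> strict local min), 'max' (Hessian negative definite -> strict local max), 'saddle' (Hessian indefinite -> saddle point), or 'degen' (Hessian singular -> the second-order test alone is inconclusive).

Compute the Hessian H = grad^2 f:
  H = [[-5, 1], [1, -8]]
Verify stationarity: grad f(x*) = H x* + g = (0, 0).
Eigenvalues of H: -8.3028, -4.6972.
Both eigenvalues < 0, so H is negative definite -> x* is a strict local max.

max


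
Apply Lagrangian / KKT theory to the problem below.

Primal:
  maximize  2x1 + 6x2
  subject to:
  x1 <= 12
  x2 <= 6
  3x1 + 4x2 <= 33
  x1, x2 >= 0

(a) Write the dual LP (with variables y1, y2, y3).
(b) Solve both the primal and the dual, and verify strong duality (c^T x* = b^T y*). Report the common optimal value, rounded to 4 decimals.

The standard primal-dual pair for 'max c^T x s.t. A x <= b, x >= 0' is:
  Dual:  min b^T y  s.t.  A^T y >= c,  y >= 0.

So the dual LP is:
  minimize  12y1 + 6y2 + 33y3
  subject to:
    y1 + 3y3 >= 2
    y2 + 4y3 >= 6
    y1, y2, y3 >= 0

Solving the primal: x* = (3, 6).
  primal value c^T x* = 42.
Solving the dual: y* = (0, 3.3333, 0.6667).
  dual value b^T y* = 42.
Strong duality: c^T x* = b^T y*. Confirmed.

42


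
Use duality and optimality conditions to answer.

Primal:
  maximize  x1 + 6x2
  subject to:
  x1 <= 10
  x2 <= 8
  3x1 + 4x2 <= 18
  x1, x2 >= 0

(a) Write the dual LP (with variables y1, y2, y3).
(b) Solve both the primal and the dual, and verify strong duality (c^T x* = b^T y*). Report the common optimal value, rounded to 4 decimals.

The standard primal-dual pair for 'max c^T x s.t. A x <= b, x >= 0' is:
  Dual:  min b^T y  s.t.  A^T y >= c,  y >= 0.

So the dual LP is:
  minimize  10y1 + 8y2 + 18y3
  subject to:
    y1 + 3y3 >= 1
    y2 + 4y3 >= 6
    y1, y2, y3 >= 0

Solving the primal: x* = (0, 4.5).
  primal value c^T x* = 27.
Solving the dual: y* = (0, 0, 1.5).
  dual value b^T y* = 27.
Strong duality: c^T x* = b^T y*. Confirmed.

27


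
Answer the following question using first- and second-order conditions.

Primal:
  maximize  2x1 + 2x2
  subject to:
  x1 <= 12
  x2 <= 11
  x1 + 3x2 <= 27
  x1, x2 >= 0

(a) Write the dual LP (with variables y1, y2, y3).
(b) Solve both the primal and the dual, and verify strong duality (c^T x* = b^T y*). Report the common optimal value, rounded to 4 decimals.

The standard primal-dual pair for 'max c^T x s.t. A x <= b, x >= 0' is:
  Dual:  min b^T y  s.t.  A^T y >= c,  y >= 0.

So the dual LP is:
  minimize  12y1 + 11y2 + 27y3
  subject to:
    y1 + y3 >= 2
    y2 + 3y3 >= 2
    y1, y2, y3 >= 0

Solving the primal: x* = (12, 5).
  primal value c^T x* = 34.
Solving the dual: y* = (1.3333, 0, 0.6667).
  dual value b^T y* = 34.
Strong duality: c^T x* = b^T y*. Confirmed.

34


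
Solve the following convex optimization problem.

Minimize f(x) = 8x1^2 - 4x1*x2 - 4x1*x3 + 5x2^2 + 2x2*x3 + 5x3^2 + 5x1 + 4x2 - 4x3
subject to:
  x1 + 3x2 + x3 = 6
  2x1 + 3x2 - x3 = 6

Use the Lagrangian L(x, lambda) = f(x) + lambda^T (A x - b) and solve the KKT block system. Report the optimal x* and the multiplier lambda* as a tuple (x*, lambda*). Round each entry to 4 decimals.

Form the Lagrangian:
  L(x, lambda) = (1/2) x^T Q x + c^T x + lambda^T (A x - b)
Stationarity (grad_x L = 0): Q x + c + A^T lambda = 0.
Primal feasibility: A x = b.

This gives the KKT block system:
  [ Q   A^T ] [ x     ]   [-c ]
  [ A    0  ] [ lambda ] = [ b ]

Solving the linear system:
  x*      = (0.75, 1.625, 0.375)
  lambda* = (-3, -3)
  f(x*)   = 22.375

x* = (0.75, 1.625, 0.375), lambda* = (-3, -3)


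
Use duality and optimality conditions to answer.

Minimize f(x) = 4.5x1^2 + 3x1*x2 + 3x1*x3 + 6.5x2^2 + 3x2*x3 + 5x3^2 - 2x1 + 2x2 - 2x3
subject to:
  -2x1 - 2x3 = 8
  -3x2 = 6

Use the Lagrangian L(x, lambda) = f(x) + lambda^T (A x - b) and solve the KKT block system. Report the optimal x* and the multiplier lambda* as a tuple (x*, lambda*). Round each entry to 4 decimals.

Form the Lagrangian:
  L(x, lambda) = (1/2) x^T Q x + c^T x + lambda^T (A x - b)
Stationarity (grad_x L = 0): Q x + c + A^T lambda = 0.
Primal feasibility: A x = b.

This gives the KKT block system:
  [ Q   A^T ] [ x     ]   [-c ]
  [ A    0  ] [ lambda ] = [ b ]

Solving the linear system:
  x*      = (-2.1538, -2, -1.8462)
  lambda* = (-16.4615, -12)
  f(x*)   = 103.8462

x* = (-2.1538, -2, -1.8462), lambda* = (-16.4615, -12)


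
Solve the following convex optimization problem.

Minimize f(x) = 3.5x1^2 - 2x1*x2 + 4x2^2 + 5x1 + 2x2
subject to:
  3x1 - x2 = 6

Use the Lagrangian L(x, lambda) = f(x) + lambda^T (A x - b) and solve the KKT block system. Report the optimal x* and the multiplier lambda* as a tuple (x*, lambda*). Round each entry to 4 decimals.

Form the Lagrangian:
  L(x, lambda) = (1/2) x^T Q x + c^T x + lambda^T (A x - b)
Stationarity (grad_x L = 0): Q x + c + A^T lambda = 0.
Primal feasibility: A x = b.

This gives the KKT block system:
  [ Q   A^T ] [ x     ]   [-c ]
  [ A    0  ] [ lambda ] = [ b ]

Solving the linear system:
  x*      = (1.806, -0.5821)
  lambda* = (-6.2687)
  f(x*)   = 22.7388

x* = (1.806, -0.5821), lambda* = (-6.2687)


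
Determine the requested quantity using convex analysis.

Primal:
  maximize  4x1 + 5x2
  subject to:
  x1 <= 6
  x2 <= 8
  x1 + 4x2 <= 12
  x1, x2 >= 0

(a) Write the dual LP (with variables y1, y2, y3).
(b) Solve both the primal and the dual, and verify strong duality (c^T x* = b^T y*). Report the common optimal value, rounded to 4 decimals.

The standard primal-dual pair for 'max c^T x s.t. A x <= b, x >= 0' is:
  Dual:  min b^T y  s.t.  A^T y >= c,  y >= 0.

So the dual LP is:
  minimize  6y1 + 8y2 + 12y3
  subject to:
    y1 + y3 >= 4
    y2 + 4y3 >= 5
    y1, y2, y3 >= 0

Solving the primal: x* = (6, 1.5).
  primal value c^T x* = 31.5.
Solving the dual: y* = (2.75, 0, 1.25).
  dual value b^T y* = 31.5.
Strong duality: c^T x* = b^T y*. Confirmed.

31.5


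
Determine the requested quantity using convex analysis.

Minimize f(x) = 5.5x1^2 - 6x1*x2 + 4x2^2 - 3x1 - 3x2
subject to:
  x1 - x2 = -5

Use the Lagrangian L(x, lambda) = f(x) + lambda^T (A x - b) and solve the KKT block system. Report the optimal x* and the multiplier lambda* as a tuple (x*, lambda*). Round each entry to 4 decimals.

Form the Lagrangian:
  L(x, lambda) = (1/2) x^T Q x + c^T x + lambda^T (A x - b)
Stationarity (grad_x L = 0): Q x + c + A^T lambda = 0.
Primal feasibility: A x = b.

This gives the KKT block system:
  [ Q   A^T ] [ x     ]   [-c ]
  [ A    0  ] [ lambda ] = [ b ]

Solving the linear system:
  x*      = (-0.5714, 4.4286)
  lambda* = (35.8571)
  f(x*)   = 83.8571

x* = (-0.5714, 4.4286), lambda* = (35.8571)


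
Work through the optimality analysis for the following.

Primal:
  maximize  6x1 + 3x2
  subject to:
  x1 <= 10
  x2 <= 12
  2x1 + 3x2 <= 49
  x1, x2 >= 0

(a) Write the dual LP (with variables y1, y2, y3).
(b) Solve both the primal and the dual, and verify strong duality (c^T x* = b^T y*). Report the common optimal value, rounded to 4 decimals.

The standard primal-dual pair for 'max c^T x s.t. A x <= b, x >= 0' is:
  Dual:  min b^T y  s.t.  A^T y >= c,  y >= 0.

So the dual LP is:
  minimize  10y1 + 12y2 + 49y3
  subject to:
    y1 + 2y3 >= 6
    y2 + 3y3 >= 3
    y1, y2, y3 >= 0

Solving the primal: x* = (10, 9.6667).
  primal value c^T x* = 89.
Solving the dual: y* = (4, 0, 1).
  dual value b^T y* = 89.
Strong duality: c^T x* = b^T y*. Confirmed.

89


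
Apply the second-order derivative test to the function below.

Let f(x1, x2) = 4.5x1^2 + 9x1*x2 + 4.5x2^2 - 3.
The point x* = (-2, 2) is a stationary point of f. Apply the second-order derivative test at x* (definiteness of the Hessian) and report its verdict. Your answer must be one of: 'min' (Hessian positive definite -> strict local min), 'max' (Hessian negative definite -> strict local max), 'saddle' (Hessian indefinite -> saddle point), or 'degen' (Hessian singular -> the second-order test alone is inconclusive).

Compute the Hessian H = grad^2 f:
  H = [[9, 9], [9, 9]]
Verify stationarity: grad f(x*) = H x* + g = (0, 0).
Eigenvalues of H: 0, 18.
H has a zero eigenvalue (singular; positive semidefinite but not definite), so H is neither positive definite, negative definite, nor indefinite. The second-order test alone is inconclusive -> degen.
(Indeed, f is constant along the null direction of H through x*, so x* is not a strict local extremum.)

degen


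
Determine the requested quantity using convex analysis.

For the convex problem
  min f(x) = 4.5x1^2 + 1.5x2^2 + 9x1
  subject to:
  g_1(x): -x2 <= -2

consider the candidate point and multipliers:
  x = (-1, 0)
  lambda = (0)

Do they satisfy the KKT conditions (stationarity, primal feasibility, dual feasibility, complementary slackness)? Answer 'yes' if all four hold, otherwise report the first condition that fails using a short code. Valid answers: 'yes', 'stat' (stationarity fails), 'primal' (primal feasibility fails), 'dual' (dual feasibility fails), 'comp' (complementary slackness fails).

Gradient of f: grad f(x) = Q x + c = (0, 0)
Constraint values g_i(x) = a_i^T x - b_i:
  g_1((-1, 0)) = 2
Stationarity residual: grad f(x) + sum_i lambda_i a_i = (0, 0)
  -> stationarity OK
Primal feasibility (all g_i <= 0): FAILS
Dual feasibility (all lambda_i >= 0): OK
Complementary slackness (lambda_i * g_i(x) = 0 for all i): OK

Verdict: the first failing condition is primal_feasibility -> primal.

primal


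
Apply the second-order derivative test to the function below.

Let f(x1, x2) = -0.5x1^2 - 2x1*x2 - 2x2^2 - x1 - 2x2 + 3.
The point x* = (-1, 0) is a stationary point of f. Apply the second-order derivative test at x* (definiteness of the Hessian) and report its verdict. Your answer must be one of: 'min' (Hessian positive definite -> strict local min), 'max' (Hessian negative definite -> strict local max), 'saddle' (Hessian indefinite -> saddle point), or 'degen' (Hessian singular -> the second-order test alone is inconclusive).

Compute the Hessian H = grad^2 f:
  H = [[-1, -2], [-2, -4]]
Verify stationarity: grad f(x*) = H x* + g = (0, 0).
Eigenvalues of H: -5, 0.
H has a zero eigenvalue (singular; negative semidefinite but not definite), so H is neither positive definite, negative definite, nor indefinite. The second-order test alone is inconclusive -> degen.
(Indeed, f is constant along the null direction of H through x*, so x* is not a strict local extremum.)

degen
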